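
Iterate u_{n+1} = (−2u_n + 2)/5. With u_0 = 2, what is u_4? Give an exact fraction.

206/625

u_1 = (−2·2 + 2)/5 = −2/5.
u_2 = (−2·(−2/5) + 2)/5 = 14/25.
u_3 = (−2·(14/25) + 2)/5 = 22/125.
u_4 = (−2·(22/125) + 2)/5 = 206/625.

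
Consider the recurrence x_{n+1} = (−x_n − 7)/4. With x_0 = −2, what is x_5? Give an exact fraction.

x_1 = (−(−2) − 7)/4 = −5/4.
x_2 = (−(−5/4) − 7)/4 = −23/16.
x_3 = (−(−23/16) − 7)/4 = −89/64.
x_4 = (−(−89/64) − 7)/4 = −359/256.
x_5 = (−(−359/256) − 7)/4 = −1433/1024.

−1433/1024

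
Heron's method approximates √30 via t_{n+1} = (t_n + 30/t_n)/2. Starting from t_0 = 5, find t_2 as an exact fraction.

241/44

t_1 = (5 + 30/5)/2 = 11/2.
t_2 = (11/2 + 30/(11/2))/2 = 241/44.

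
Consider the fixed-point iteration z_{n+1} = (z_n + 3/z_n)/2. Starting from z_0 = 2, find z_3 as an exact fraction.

18817/10864

z_1 = (2 + 3/2)/2 = 7/4.
z_2 = (7/4 + 3/(7/4))/2 = 97/56.
z_3 = (97/56 + 3/(97/56))/2 = 18817/10864.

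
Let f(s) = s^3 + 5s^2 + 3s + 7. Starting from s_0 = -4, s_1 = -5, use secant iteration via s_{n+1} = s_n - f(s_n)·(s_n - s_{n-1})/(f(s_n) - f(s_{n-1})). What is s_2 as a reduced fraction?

f(-4) = 11, f(-5) = -8. s_2 = (-5) - (-8)·((-5) - (-4))/((-8) - 11) = -87/19.

-87/19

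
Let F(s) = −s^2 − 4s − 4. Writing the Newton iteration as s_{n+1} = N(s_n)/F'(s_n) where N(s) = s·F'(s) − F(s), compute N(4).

−12

F'(s) = −2s − 4.
N(s) = s·F'(s) − F(s) = s·(−2s − 4) − (−s^2 − 4s − 4) = −s^2 + 4.
N(4) = −12.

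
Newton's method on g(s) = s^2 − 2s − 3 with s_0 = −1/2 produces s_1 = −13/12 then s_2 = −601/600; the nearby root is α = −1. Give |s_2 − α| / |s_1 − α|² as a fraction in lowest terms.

s_1 − α = −13/12 − (−1) = −13/12 + 1 = −1/12, so |s_1 − α| = 1/12.
s_2 − α = −601/600 − (−1) = −601/600 + 1 = −1/600, so |s_2 − α| = 1/600.
|s_1 − α|² = 1/144.
Ratio = (1/600) / (1/144) = 6/25.

6/25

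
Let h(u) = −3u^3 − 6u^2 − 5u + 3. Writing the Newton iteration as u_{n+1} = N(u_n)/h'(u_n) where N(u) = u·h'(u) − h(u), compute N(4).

−483

h'(u) = −9u^2 − 12u − 5.
N(u) = u·h'(u) − h(u) = u·(−9u^2 − 12u − 5) − (−3u^3 − 6u^2 − 5u + 3) = −6u^3 − 6u^2 − 3.
N(4) = −483.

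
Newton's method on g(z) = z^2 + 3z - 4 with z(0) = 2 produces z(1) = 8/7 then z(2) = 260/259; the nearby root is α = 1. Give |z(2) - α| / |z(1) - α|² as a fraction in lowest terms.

7/37

z(1) - α = 8/7 - 1 = 1/7, so |z(1) - α| = 1/7.
z(2) - α = 260/259 - 1 = 1/259, so |z(2) - α| = 1/259.
|z(1) - α|² = 1/49.
Ratio = (1/259) / (1/49) = 7/37.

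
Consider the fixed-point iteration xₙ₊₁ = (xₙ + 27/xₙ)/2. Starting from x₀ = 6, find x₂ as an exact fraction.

x₁ = (6 + 27/6)/2 = 21/4.
x₂ = (21/4 + 27/(21/4))/2 = 291/56.

291/56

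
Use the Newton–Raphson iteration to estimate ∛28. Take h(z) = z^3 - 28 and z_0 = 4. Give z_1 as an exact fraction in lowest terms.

h'(z) = 3z^2.
h(4) = 36, h'(4) = 48, so z_1 = 4 - 36/48 = 13/4.

13/4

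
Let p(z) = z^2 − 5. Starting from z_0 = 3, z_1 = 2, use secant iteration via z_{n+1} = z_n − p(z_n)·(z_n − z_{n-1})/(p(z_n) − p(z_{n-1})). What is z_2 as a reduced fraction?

p(3) = 4, p(2) = −1. z_2 = 2 − (−1)·(2 − 3)/((−1) − 4) = 11/5.

11/5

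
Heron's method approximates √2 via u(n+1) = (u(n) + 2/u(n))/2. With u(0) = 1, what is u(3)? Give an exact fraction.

577/408

u(1) = (1 + 2/1)/2 = 3/2.
u(2) = (3/2 + 2/(3/2))/2 = 17/12.
u(3) = (17/12 + 2/(17/12))/2 = 577/408.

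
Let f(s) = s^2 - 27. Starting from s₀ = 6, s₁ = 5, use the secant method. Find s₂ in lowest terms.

f(6) = 9, f(5) = -2. s₂ = 5 - (-2)·(5 - 6)/((-2) - 9) = 57/11.

57/11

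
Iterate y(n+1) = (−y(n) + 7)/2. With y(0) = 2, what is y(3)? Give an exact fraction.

y(1) = (−2 + 7)/2 = 5/2.
y(2) = (−(5/2) + 7)/2 = 9/4.
y(3) = (−(9/4) + 7)/2 = 19/8.

19/8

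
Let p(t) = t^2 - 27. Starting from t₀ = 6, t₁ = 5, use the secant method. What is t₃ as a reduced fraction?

291/56

p(6) = 9, p(5) = -2. t₂ = 5 - (-2)·(5 - 6)/((-2) - 9) = 57/11.
p(5) = -2, p(57/11) = -18/121. t₃ = (57/11) - (-18/121)·((57/11) - 5)/((-18/121) - (-2)) = 291/56.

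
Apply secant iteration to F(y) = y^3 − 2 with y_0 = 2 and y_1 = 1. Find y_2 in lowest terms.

8/7

F(2) = 6, F(1) = −1. y_2 = 1 − (−1)·(1 − 2)/((−1) − 6) = 8/7.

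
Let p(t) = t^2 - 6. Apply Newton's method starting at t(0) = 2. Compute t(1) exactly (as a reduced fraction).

5/2

p'(t) = 2t.
p(2) = -2, p'(2) = 4, so t(1) = 2 - (-2)/4 = 5/2.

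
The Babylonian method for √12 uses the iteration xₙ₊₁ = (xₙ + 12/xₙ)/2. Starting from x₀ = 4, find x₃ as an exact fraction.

18817/5432

x₁ = (4 + 12/4)/2 = 7/2.
x₂ = (7/2 + 12/(7/2))/2 = 97/28.
x₃ = (97/28 + 12/(97/28))/2 = 18817/5432.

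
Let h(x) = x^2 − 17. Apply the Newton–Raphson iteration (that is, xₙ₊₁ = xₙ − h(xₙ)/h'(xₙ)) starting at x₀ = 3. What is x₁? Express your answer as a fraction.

13/3

h'(x) = 2x.
h(3) = −8, h'(3) = 6, so x₁ = 3 − (−8)/6 = 13/3.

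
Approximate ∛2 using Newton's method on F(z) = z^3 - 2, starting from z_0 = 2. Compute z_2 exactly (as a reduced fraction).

35/27

F'(z) = 3z^2.
F(2) = 6, F'(2) = 12, so z_1 = 2 - 6/12 = 3/2.
F(3/2) = 11/8, F'(3/2) = 27/4, so z_2 = (3/2) - (11/8)/(27/4) = 35/27.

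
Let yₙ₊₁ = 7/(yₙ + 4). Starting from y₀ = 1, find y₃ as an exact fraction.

y₁ = 7/(1 + 4) = 7/5.
y₂ = 7/(7/5 + 4) = 35/27.
y₃ = 7/(35/27 + 4) = 189/143.

189/143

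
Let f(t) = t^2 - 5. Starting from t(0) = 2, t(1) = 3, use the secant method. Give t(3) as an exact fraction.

29/13

f(2) = -1, f(3) = 4. t(2) = 3 - 4·(3 - 2)/(4 - (-1)) = 11/5.
f(3) = 4, f(11/5) = -4/25. t(3) = (11/5) - (-4/25)·((11/5) - 3)/((-4/25) - 4) = 29/13.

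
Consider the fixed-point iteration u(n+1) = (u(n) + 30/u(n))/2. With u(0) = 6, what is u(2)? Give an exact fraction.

241/44

u(1) = (6 + 30/6)/2 = 11/2.
u(2) = (11/2 + 30/(11/2))/2 = 241/44.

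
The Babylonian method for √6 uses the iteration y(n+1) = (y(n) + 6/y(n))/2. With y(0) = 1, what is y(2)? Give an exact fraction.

73/28

y(1) = (1 + 6/1)/2 = 7/2.
y(2) = (7/2 + 6/(7/2))/2 = 73/28.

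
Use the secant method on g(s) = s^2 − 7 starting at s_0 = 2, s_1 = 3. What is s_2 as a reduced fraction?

g(2) = −3, g(3) = 2. s_2 = 3 − 2·(3 − 2)/(2 − (−3)) = 13/5.

13/5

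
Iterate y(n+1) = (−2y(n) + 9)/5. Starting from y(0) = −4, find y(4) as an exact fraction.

y(1) = (−2·(−4) + 9)/5 = 17/5.
y(2) = (−2·(17/5) + 9)/5 = 11/25.
y(3) = (−2·(11/25) + 9)/5 = 203/125.
y(4) = (−2·(203/125) + 9)/5 = 719/625.

719/625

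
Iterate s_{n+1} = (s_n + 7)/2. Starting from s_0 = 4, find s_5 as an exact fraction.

221/32

s_1 = (4 + 7)/2 = 11/2.
s_2 = ((11/2) + 7)/2 = 25/4.
s_3 = ((25/4) + 7)/2 = 53/8.
s_4 = ((53/8) + 7)/2 = 109/16.
s_5 = ((109/16) + 7)/2 = 221/32.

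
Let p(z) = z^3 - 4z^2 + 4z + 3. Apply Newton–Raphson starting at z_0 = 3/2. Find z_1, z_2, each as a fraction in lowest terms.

z_1 = 21/5, z_2 = 9327/2915

p'(z) = 3z^2 - 8z + 4.
p(3/2) = 27/8, p'(3/2) = -5/4, so z_1 = (3/2) - (27/8)/(-5/4) = 21/5.
p(21/5) = 2916/125, p'(21/5) = 583/25, so z_2 = (21/5) - (2916/125)/(583/25) = 9327/2915.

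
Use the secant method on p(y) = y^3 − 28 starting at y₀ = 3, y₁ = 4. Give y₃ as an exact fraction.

p(3) = −1, p(4) = 36. y₂ = 4 − 36·(4 − 3)/(36 − (−1)) = 112/37.
p(4) = 36, p(112/37) = −13356/50653. y₃ = (112/37) − (−13356/50653)·((112/37) − 4)/((−13356/50653) − 36) = 12901/4252.

12901/4252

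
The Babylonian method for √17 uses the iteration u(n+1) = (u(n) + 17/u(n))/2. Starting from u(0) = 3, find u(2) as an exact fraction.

u(1) = (3 + 17/3)/2 = 13/3.
u(2) = (13/3 + 17/(13/3))/2 = 161/39.

161/39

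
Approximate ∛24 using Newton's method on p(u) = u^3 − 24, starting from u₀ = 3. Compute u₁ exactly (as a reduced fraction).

26/9

p'(u) = 3u^2.
p(3) = 3, p'(3) = 27, so u₁ = 3 − 3/27 = 26/9.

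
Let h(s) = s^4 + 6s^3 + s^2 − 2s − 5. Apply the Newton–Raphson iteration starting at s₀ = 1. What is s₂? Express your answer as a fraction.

h'(s) = 4s^3 + 18s^2 + 2s − 2.
h(1) = 1, h'(1) = 22, so s₁ = 1 − 1/22 = 21/22.
h(21/22) = 11881/234256, h'(21/22) = 26339/1331, so s₂ = (21/22) − (11881/234256)/(26339/1331) = 4413071/4635664.

4413071/4635664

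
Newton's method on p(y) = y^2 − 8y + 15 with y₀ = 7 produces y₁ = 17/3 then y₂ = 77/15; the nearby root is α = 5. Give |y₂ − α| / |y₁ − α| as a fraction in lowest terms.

y₁ − α = 17/3 − 5 = 2/3, so |y₁ − α| = 2/3.
y₂ − α = 77/15 − 5 = 2/15, so |y₂ − α| = 2/15.
Ratio = (2/15) / (2/3) = 1/5.

1/5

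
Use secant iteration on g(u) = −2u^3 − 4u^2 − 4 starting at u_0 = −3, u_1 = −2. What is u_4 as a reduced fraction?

g(−3) = 14, g(−2) = −4. u_2 = (−2) − (−4)·((−2) − (−3))/((−4) − 14) = −20/9.
g(−2) = −4, g(−20/9) = −1316/729. u_3 = (−20/9) − (−1316/729)·((−20/9) − (−2))/((−1316/729) − (−4)) = −481/200.
g(−20/9) = −1316/729, g(−481/200) = 2740241/4000000. u_4 = (−481/200) − (2740241/4000000)·((−481/200) − (−20/9))/((2740241/4000000) − (−1316/729)) = −51972980/22071841.

−51972980/22071841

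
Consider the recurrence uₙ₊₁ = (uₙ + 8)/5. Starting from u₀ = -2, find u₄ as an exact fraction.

1246/625

u₁ = ((-2) + 8)/5 = 6/5.
u₂ = ((6/5) + 8)/5 = 46/25.
u₃ = ((46/25) + 8)/5 = 246/125.
u₄ = ((246/125) + 8)/5 = 1246/625.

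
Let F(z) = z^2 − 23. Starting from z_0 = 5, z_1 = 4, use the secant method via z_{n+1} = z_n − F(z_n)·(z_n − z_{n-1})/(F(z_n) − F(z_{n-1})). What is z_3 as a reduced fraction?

F(5) = 2, F(4) = −7. z_2 = 4 − (−7)·(4 − 5)/((−7) − 2) = 43/9.
F(4) = −7, F(43/9) = −14/81. z_3 = (43/9) − (−14/81)·((43/9) − 4)/((−14/81) − (−7)) = 379/79.

379/79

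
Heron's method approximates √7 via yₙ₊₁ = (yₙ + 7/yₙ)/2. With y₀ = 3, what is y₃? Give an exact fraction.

32257/12192

y₁ = (3 + 7/3)/2 = 8/3.
y₂ = (8/3 + 7/(8/3))/2 = 127/48.
y₃ = (127/48 + 7/(127/48))/2 = 32257/12192.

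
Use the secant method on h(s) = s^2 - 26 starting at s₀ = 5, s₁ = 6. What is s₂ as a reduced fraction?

56/11

h(5) = -1, h(6) = 10. s₂ = 6 - 10·(6 - 5)/(10 - (-1)) = 56/11.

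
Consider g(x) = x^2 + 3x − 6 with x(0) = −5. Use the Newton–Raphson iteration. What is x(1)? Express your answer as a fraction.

g'(x) = 2x + 3.
g(−5) = 4, g'(−5) = −7, so x(1) = (−5) − 4/(−7) = −31/7.

−31/7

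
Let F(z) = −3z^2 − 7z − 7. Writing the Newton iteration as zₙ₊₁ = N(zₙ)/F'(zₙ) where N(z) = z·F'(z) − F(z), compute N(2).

−5

F'(z) = −6z − 7.
N(z) = z·F'(z) − F(z) = z·(−6z − 7) − (−3z^2 − 7z − 7) = −3z^2 + 7.
N(2) = −5.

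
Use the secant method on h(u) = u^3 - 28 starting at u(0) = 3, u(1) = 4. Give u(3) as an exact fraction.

12901/4252

h(3) = -1, h(4) = 36. u(2) = 4 - 36·(4 - 3)/(36 - (-1)) = 112/37.
h(4) = 36, h(112/37) = -13356/50653. u(3) = (112/37) - (-13356/50653)·((112/37) - 4)/((-13356/50653) - 36) = 12901/4252.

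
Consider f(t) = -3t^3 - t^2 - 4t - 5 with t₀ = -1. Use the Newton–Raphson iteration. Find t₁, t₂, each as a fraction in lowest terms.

f'(t) = -9t^2 - 2t - 4.
f(-1) = 1, f'(-1) = -11, so t₁ = (-1) - 1/(-11) = -10/11.
f(-10/11) = 85/1331, f'(-10/11) = -1164/121, so t₂ = (-10/11) - (85/1331)/(-1164/121) = -11555/12804.

t₁ = -10/11, t₂ = -11555/12804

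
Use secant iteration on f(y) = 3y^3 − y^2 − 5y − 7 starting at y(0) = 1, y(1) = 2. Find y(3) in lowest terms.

f(1) = −10, f(2) = 3. y(2) = 2 − 3·(2 − 1)/(3 − (−10)) = 23/13.
f(2) = 3, f(23/13) = −5190/2197. y(3) = (23/13) − (−5190/2197)·((23/13) − 2)/((−5190/2197) − 3) = 2449/1309.

2449/1309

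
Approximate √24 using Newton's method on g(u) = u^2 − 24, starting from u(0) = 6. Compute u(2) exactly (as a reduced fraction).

49/10

g'(u) = 2u.
g(6) = 12, g'(6) = 12, so u(1) = 6 − 12/12 = 5.
g(5) = 1, g'(5) = 10, so u(2) = 5 − 1/10 = 49/10.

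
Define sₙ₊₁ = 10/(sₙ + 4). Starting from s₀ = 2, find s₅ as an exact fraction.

s₁ = 10/(2 + 4) = 5/3.
s₂ = 10/(5/3 + 4) = 30/17.
s₃ = 10/(30/17 + 4) = 85/49.
s₄ = 10/(85/49 + 4) = 490/281.
s₅ = 10/(490/281 + 4) = 1405/807.

1405/807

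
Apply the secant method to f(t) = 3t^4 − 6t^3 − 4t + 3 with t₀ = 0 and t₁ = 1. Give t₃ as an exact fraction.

f(0) = 3, f(1) = −4. t₂ = 1 − (−4)·(1 − 0)/((−4) − 3) = 3/7.
f(1) = −4, f(3/7) = 2196/2401. t₃ = (3/7) − (2196/2401)·((3/7) − 1)/((2196/2401) − (−4)) = 789/1475.

789/1475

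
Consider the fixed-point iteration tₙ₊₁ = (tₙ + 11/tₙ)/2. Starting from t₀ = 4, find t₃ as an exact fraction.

4106353/1238112

t₁ = (4 + 11/4)/2 = 27/8.
t₂ = (27/8 + 11/(27/8))/2 = 1433/432.
t₃ = (1433/432 + 11/(1433/432))/2 = 4106353/1238112.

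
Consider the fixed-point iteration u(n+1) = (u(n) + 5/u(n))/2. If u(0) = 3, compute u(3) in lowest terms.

2207/987

u(1) = (3 + 5/3)/2 = 7/3.
u(2) = (7/3 + 5/(7/3))/2 = 47/21.
u(3) = (47/21 + 5/(47/21))/2 = 2207/987.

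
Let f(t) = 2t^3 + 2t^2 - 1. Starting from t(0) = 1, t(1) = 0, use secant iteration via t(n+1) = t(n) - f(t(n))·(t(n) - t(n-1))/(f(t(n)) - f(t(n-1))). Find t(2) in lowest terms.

f(1) = 3, f(0) = -1. t(2) = 0 - (-1)·(0 - 1)/((-1) - 3) = 1/4.

1/4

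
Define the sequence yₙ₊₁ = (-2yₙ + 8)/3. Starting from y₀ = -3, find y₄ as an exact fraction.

y₁ = (-2·(-3) + 8)/3 = 14/3.
y₂ = (-2·(14/3) + 8)/3 = -4/9.
y₃ = (-2·(-4/9) + 8)/3 = 80/27.
y₄ = (-2·(80/27) + 8)/3 = 56/81.

56/81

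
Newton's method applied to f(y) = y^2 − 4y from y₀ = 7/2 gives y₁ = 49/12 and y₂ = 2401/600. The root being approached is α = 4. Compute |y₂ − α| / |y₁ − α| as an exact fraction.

y₁ − α = 49/12 − 4 = 1/12, so |y₁ − α| = 1/12.
y₂ − α = 2401/600 − 4 = 1/600, so |y₂ − α| = 1/600.
Ratio = (1/600) / (1/12) = 1/50.

1/50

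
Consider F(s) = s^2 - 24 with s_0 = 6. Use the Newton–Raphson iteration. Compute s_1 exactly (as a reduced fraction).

F'(s) = 2s.
F(6) = 12, F'(6) = 12, so s_1 = 6 - 12/12 = 5.

5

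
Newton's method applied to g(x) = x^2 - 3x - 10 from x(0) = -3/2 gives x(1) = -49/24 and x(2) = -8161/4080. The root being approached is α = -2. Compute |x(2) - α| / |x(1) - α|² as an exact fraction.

12/85

x(1) - α = -49/24 - (-2) = -49/24 + 2 = -1/24, so |x(1) - α| = 1/24.
x(2) - α = -8161/4080 - (-2) = -8161/4080 + 2 = -1/4080, so |x(2) - α| = 1/4080.
|x(1) - α|² = 1/576.
Ratio = (1/4080) / (1/576) = 12/85.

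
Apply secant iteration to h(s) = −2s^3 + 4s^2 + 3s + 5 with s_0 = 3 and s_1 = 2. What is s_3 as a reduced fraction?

h(3) = −4, h(2) = 11. s_2 = 2 − 11·(2 − 3)/(11 − (−4)) = 41/15.
h(2) = 11, h(41/15) = 7568/3375. s_3 = (41/15) − (7568/3375)·((41/15) − 2)/((7568/3375) − 11) = 7849/2687.

7849/2687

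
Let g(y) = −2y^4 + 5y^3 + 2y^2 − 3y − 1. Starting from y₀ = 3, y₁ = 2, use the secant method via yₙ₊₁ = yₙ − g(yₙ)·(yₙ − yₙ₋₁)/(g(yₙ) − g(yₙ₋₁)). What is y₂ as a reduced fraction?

65/28

g(3) = −19, g(2) = 9. y₂ = 2 − 9·(2 − 3)/(9 − (−19)) = 65/28.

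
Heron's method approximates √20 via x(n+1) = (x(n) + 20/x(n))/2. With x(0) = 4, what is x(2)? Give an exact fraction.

161/36

x(1) = (4 + 20/4)/2 = 9/2.
x(2) = (9/2 + 20/(9/2))/2 = 161/36.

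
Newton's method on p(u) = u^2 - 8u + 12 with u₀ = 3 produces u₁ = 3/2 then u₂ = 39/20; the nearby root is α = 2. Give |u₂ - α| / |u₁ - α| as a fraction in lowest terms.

u₁ - α = 3/2 - 2 = -1/2, so |u₁ - α| = 1/2.
u₂ - α = 39/20 - 2 = -1/20, so |u₂ - α| = 1/20.
Ratio = (1/20) / (1/2) = 1/10.

1/10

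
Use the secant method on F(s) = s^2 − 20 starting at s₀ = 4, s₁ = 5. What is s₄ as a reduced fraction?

F(4) = −4, F(5) = 5. s₂ = 5 − 5·(5 − 4)/(5 − (−4)) = 40/9.
F(5) = 5, F(40/9) = −20/81. s₃ = (40/9) − (−20/81)·((40/9) − 5)/((−20/81) − 5) = 76/17.
F(40/9) = −20/81, F(76/17) = −4/289. s₄ = (76/17) − (−4/289)·((76/17) − (40/9))/((−4/289) − (−20/81)) = 1525/341.

1525/341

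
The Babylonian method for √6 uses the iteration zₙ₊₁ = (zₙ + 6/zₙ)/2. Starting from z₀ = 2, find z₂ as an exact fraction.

z₁ = (2 + 6/2)/2 = 5/2.
z₂ = (5/2 + 6/(5/2))/2 = 49/20.

49/20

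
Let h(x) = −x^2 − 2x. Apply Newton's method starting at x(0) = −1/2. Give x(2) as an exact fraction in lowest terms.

h'(x) = −2x − 2.
h(−1/2) = 3/4, h'(−1/2) = −1, so x(1) = (−1/2) − (3/4)/(−1) = 1/4.
h(1/4) = −9/16, h'(1/4) = −5/2, so x(2) = (1/4) − (−9/16)/(−5/2) = 1/40.

1/40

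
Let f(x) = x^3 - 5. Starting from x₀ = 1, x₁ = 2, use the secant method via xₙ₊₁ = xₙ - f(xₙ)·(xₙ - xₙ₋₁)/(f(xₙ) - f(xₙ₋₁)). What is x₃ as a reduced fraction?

f(1) = -4, f(2) = 3. x₂ = 2 - 3·(2 - 1)/(3 - (-4)) = 11/7.
f(2) = 3, f(11/7) = -384/343. x₃ = (11/7) - (-384/343)·((11/7) - 2)/((-384/343) - 3) = 265/157.

265/157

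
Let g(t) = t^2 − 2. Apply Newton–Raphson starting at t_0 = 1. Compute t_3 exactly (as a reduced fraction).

577/408

g'(t) = 2t.
g(1) = −1, g'(1) = 2, so t_1 = 1 − (−1)/2 = 3/2.
g(3/2) = 1/4, g'(3/2) = 3, so t_2 = (3/2) − (1/4)/3 = 17/12.
g(17/12) = 1/144, g'(17/12) = 17/6, so t_3 = (17/12) − (1/144)/(17/6) = 577/408.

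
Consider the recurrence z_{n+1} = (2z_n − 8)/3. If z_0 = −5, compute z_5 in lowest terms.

z_1 = (2·(−5) − 8)/3 = −6.
z_2 = (2·(−6) − 8)/3 = −20/3.
z_3 = (2·(−20/3) − 8)/3 = −64/9.
z_4 = (2·(−64/9) − 8)/3 = −200/27.
z_5 = (2·(−200/27) − 8)/3 = −616/81.

−616/81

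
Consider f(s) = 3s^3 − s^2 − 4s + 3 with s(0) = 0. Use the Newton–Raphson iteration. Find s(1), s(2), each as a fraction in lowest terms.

f'(s) = 9s^2 − 2s − 4.
f(0) = 3, f'(0) = −4, so s(1) = 0 − 3/(−4) = 3/4.
f(3/4) = 45/64, f'(3/4) = −7/16, so s(2) = (3/4) − (45/64)/(−7/16) = 33/14.

s(1) = 3/4, s(2) = 33/14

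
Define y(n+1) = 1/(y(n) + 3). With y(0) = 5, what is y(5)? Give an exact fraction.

274/905

y(1) = 1/(5 + 3) = 1/8.
y(2) = 1/(1/8 + 3) = 8/25.
y(3) = 1/(8/25 + 3) = 25/83.
y(4) = 1/(25/83 + 3) = 83/274.
y(5) = 1/(83/274 + 3) = 274/905.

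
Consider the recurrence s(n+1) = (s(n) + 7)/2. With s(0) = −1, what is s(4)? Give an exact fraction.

13/2

s(1) = ((−1) + 7)/2 = 3.
s(2) = (3 + 7)/2 = 5.
s(3) = (5 + 7)/2 = 6.
s(4) = (6 + 7)/2 = 13/2.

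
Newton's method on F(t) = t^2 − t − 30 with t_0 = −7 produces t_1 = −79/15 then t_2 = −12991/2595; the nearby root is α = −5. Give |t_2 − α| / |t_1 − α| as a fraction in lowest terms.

4/173

t_1 − α = −79/15 − (−5) = −79/15 + 5 = −4/15, so |t_1 − α| = 4/15.
t_2 − α = −12991/2595 − (−5) = −12991/2595 + 5 = −16/2595, so |t_2 − α| = 16/2595.
Ratio = (16/2595) / (4/15) = 4/173.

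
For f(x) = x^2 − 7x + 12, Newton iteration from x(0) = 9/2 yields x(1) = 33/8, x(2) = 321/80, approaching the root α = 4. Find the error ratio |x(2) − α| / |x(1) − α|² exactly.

4/5

x(1) − α = 33/8 − 4 = 1/8, so |x(1) − α| = 1/8.
x(2) − α = 321/80 − 4 = 1/80, so |x(2) − α| = 1/80.
|x(1) − α|² = 1/64.
Ratio = (1/80) / (1/64) = 4/5.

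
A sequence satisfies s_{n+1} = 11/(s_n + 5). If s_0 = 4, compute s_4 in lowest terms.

s_1 = 11/(4 + 5) = 11/9.
s_2 = 11/(11/9 + 5) = 99/56.
s_3 = 11/(99/56 + 5) = 616/379.
s_4 = 11/(616/379 + 5) = 4169/2511.

4169/2511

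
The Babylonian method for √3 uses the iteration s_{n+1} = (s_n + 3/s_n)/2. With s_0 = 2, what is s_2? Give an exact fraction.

s_1 = (2 + 3/2)/2 = 7/4.
s_2 = (7/4 + 3/(7/4))/2 = 97/56.

97/56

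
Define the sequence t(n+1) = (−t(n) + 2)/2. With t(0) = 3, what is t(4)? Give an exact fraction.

13/16

t(1) = (−3 + 2)/2 = −1/2.
t(2) = (−(−1/2) + 2)/2 = 5/4.
t(3) = (−(5/4) + 2)/2 = 3/8.
t(4) = (−(3/8) + 2)/2 = 13/16.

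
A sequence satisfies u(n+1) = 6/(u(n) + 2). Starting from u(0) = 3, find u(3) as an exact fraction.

48/31

u(1) = 6/(3 + 2) = 6/5.
u(2) = 6/(6/5 + 2) = 15/8.
u(3) = 6/(15/8 + 2) = 48/31.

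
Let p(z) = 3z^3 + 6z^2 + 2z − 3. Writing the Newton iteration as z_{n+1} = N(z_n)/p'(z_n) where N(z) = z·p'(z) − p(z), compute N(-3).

p'(z) = 9z^2 + 12z + 2.
N(z) = z·p'(z) − p(z) = z·(9z^2 + 12z + 2) − (3z^3 + 6z^2 + 2z − 3) = 6z^3 + 6z^2 + 3.
N(-3) = −105.

−105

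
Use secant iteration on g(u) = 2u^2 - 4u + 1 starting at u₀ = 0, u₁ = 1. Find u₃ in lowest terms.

g(0) = 1, g(1) = -1. u₂ = 1 - (-1)·(1 - 0)/((-1) - 1) = 1/2.
g(1) = -1, g(1/2) = -1/2. u₃ = (1/2) - (-1/2)·((1/2) - 1)/((-1/2) - (-1)) = 0.

0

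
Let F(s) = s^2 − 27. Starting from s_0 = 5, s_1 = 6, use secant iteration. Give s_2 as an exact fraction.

57/11

F(5) = −2, F(6) = 9. s_2 = 6 − 9·(6 − 5)/(9 − (−2)) = 57/11.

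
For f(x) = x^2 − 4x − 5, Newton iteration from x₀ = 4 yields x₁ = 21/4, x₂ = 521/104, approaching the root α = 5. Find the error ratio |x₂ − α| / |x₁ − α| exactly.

x₁ − α = 21/4 − 5 = 1/4, so |x₁ − α| = 1/4.
x₂ − α = 521/104 − 5 = 1/104, so |x₂ − α| = 1/104.
Ratio = (1/104) / (1/4) = 1/26.

1/26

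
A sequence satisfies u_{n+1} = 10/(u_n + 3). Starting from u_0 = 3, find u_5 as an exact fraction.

890/447

u_1 = 10/(3 + 3) = 5/3.
u_2 = 10/(5/3 + 3) = 15/7.
u_3 = 10/(15/7 + 3) = 35/18.
u_4 = 10/(35/18 + 3) = 180/89.
u_5 = 10/(180/89 + 3) = 890/447.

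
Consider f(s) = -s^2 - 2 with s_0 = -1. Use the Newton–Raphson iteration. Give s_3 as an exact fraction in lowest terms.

f'(s) = -2s.
f(-1) = -3, f'(-1) = 2, so s_1 = (-1) - (-3)/2 = 1/2.
f(1/2) = -9/4, f'(1/2) = -1, so s_2 = (1/2) - (-9/4)/(-1) = -7/4.
f(-7/4) = -81/16, f'(-7/4) = 7/2, so s_3 = (-7/4) - (-81/16)/(7/2) = -17/56.

-17/56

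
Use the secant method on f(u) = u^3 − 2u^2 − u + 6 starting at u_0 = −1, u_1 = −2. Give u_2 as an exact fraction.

f(−1) = 4, f(−2) = −8. u_2 = (−2) − (−8)·((−2) − (−1))/((−8) − 4) = −4/3.

−4/3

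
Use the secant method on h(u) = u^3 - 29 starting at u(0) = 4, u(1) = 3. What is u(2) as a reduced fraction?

113/37

h(4) = 35, h(3) = -2. u(2) = 3 - (-2)·(3 - 4)/((-2) - 35) = 113/37.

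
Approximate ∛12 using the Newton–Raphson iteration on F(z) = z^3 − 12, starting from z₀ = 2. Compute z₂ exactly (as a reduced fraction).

F'(z) = 3z^2.
F(2) = −4, F'(2) = 12, so z₁ = 2 − (−4)/12 = 7/3.
F(7/3) = 19/27, F'(7/3) = 49/3, so z₂ = (7/3) − (19/27)/(49/3) = 1010/441.

1010/441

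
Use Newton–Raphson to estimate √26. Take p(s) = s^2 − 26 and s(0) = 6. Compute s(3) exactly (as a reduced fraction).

7196593/1411368

p'(s) = 2s.
p(6) = 10, p'(6) = 12, so s(1) = 6 − 10/12 = 31/6.
p(31/6) = 25/36, p'(31/6) = 31/3, so s(2) = (31/6) − (25/36)/(31/3) = 1897/372.
p(1897/372) = 625/138384, p'(1897/372) = 1897/186, so s(3) = (1897/372) − (625/138384)/(1897/186) = 7196593/1411368.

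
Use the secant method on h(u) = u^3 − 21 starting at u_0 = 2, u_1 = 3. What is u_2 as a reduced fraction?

h(2) = −13, h(3) = 6. u_2 = 3 − 6·(3 − 2)/(6 − (−13)) = 51/19.

51/19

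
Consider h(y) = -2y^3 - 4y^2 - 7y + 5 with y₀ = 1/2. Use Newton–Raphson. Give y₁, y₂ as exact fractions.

h'(y) = -6y^2 - 8y - 7.
h(1/2) = 1/4, h'(1/2) = -25/2, so y₁ = (1/2) - (1/4)/(-25/2) = 13/25.
h(13/25) = -44/15625, h'(13/25) = -7989/625, so y₂ = (13/25) - (-44/15625)/(-7989/625) = 103813/199725.

y₁ = 13/25, y₂ = 103813/199725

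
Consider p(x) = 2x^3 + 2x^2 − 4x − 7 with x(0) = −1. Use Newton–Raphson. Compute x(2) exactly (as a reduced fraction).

−86/47

p'(x) = 6x^2 + 4x − 4.
p(−1) = −3, p'(−1) = −2, so x(1) = (−1) − (−3)/(−2) = −5/2.
p(−5/2) = −63/4, p'(−5/2) = 47/2, so x(2) = (−5/2) − (−63/4)/(47/2) = −86/47.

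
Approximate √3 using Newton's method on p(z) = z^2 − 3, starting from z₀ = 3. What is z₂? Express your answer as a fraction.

p'(z) = 2z.
p(3) = 6, p'(3) = 6, so z₁ = 3 − 6/6 = 2.
p(2) = 1, p'(2) = 4, so z₂ = 2 − 1/4 = 7/4.

7/4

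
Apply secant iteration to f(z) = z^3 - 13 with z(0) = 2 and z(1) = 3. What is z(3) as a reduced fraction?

17593/7549

f(2) = -5, f(3) = 14. z(2) = 3 - 14·(3 - 2)/(14 - (-5)) = 43/19.
f(3) = 14, f(43/19) = -9660/6859. z(3) = (43/19) - (-9660/6859)·((43/19) - 3)/((-9660/6859) - 14) = 17593/7549.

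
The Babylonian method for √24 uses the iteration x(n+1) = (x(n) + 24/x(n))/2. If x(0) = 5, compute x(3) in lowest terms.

x(1) = (5 + 24/5)/2 = 49/10.
x(2) = (49/10 + 24/(49/10))/2 = 4801/980.
x(3) = (4801/980 + 24/(4801/980))/2 = 46099201/9409960.

46099201/9409960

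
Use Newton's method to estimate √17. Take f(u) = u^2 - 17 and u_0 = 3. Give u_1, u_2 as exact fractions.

f'(u) = 2u.
f(3) = -8, f'(3) = 6, so u_1 = 3 - (-8)/6 = 13/3.
f(13/3) = 16/9, f'(13/3) = 26/3, so u_2 = (13/3) - (16/9)/(26/3) = 161/39.

u_1 = 13/3, u_2 = 161/39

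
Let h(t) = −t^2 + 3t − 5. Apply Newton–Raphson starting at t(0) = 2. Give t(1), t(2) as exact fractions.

t(1) = −1, t(2) = 4/5

h'(t) = −2t + 3.
h(2) = −3, h'(2) = −1, so t(1) = 2 − (−3)/(−1) = −1.
h(−1) = −9, h'(−1) = 5, so t(2) = (−1) − (−9)/5 = 4/5.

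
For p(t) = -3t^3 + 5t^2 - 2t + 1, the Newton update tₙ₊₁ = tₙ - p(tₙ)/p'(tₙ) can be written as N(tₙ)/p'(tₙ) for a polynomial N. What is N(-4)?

p'(t) = -9t^2 + 10t - 2.
N(t) = t·p'(t) - p(t) = t·(-9t^2 + 10t - 2) - (-3t^3 + 5t^2 - 2t + 1) = -6t^3 + 5t^2 - 1.
N(-4) = 463.

463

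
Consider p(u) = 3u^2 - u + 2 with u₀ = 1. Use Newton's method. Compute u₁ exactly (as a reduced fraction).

p'(u) = 6u - 1.
p(1) = 4, p'(1) = 5, so u₁ = 1 - 4/5 = 1/5.

1/5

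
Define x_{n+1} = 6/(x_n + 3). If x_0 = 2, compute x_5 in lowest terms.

270/197

x_1 = 6/(2 + 3) = 6/5.
x_2 = 6/(6/5 + 3) = 10/7.
x_3 = 6/(10/7 + 3) = 42/31.
x_4 = 6/(42/31 + 3) = 62/45.
x_5 = 6/(62/45 + 3) = 270/197.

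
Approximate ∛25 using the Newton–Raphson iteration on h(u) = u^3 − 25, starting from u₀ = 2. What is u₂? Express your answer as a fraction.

90521/30258

h'(u) = 3u^2.
h(2) = −17, h'(2) = 12, so u₁ = 2 − (−17)/12 = 41/12.
h(41/12) = 25721/1728, h'(41/12) = 1681/48, so u₂ = (41/12) − (25721/1728)/(1681/48) = 90521/30258.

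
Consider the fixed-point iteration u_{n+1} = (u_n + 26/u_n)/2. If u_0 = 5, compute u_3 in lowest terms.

54100801/10610040

u_1 = (5 + 26/5)/2 = 51/10.
u_2 = (51/10 + 26/(51/10))/2 = 5201/1020.
u_3 = (5201/1020 + 26/(5201/1020))/2 = 54100801/10610040.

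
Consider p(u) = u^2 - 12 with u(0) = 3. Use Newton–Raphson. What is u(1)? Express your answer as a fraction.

p'(u) = 2u.
p(3) = -3, p'(3) = 6, so u(1) = 3 - (-3)/6 = 7/2.

7/2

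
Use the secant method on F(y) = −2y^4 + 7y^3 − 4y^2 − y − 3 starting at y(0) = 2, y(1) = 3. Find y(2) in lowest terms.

13/6

F(2) = 3, F(3) = −15. y(2) = 3 − (−15)·(3 − 2)/((−15) − 3) = 13/6.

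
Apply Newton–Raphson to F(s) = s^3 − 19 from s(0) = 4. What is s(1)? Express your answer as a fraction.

49/16

F'(s) = 3s^2.
F(4) = 45, F'(4) = 48, so s(1) = 4 − 45/48 = 49/16.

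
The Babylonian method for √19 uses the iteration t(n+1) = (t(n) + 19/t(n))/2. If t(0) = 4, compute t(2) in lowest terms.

2441/560

t(1) = (4 + 19/4)/2 = 35/8.
t(2) = (35/8 + 19/(35/8))/2 = 2441/560.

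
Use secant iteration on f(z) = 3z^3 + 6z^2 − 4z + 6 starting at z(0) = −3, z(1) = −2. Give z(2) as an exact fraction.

−60/23

f(−3) = −9, f(−2) = 14. z(2) = (−2) − 14·((−2) − (−3))/(14 − (−9)) = −60/23.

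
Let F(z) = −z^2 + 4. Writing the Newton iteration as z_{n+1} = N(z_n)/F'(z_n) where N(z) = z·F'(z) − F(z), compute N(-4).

F'(z) = −2z.
N(z) = z·F'(z) − F(z) = z·(−2z) − (−z^2 + 4) = −z^2 − 4.
N(-4) = −20.

−20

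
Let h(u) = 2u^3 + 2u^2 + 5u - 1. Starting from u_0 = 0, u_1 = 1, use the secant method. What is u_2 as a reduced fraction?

1/9

h(0) = -1, h(1) = 8. u_2 = 1 - 8·(1 - 0)/(8 - (-1)) = 1/9.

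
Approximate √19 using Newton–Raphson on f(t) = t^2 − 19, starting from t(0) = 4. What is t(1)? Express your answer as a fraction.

35/8

f'(t) = 2t.
f(4) = −3, f'(4) = 8, so t(1) = 4 − (−3)/8 = 35/8.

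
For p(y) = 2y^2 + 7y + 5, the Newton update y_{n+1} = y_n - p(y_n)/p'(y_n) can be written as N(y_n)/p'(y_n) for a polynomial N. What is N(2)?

3

p'(y) = 4y + 7.
N(y) = y·p'(y) - p(y) = y·(4y + 7) - (2y^2 + 7y + 5) = 2y^2 - 5.
N(2) = 3.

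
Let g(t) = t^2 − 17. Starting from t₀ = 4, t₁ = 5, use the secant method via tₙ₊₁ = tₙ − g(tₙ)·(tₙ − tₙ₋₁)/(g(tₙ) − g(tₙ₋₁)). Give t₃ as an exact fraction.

g(4) = −1, g(5) = 8. t₂ = 5 − 8·(5 − 4)/(8 − (−1)) = 37/9.
g(5) = 8, g(37/9) = −8/81. t₃ = (37/9) − (−8/81)·((37/9) − 5)/((−8/81) − 8) = 169/41.

169/41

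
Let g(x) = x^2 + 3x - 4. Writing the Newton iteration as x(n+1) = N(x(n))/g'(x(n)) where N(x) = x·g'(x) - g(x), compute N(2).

g'(x) = 2x + 3.
N(x) = x·g'(x) - g(x) = x·(2x + 3) - (x^2 + 3x - 4) = x^2 + 4.
N(2) = 8.

8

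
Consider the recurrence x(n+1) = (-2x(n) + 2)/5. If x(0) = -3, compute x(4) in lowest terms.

126/625

x(1) = (-2·(-3) + 2)/5 = 8/5.
x(2) = (-2·(8/5) + 2)/5 = -6/25.
x(3) = (-2·(-6/25) + 2)/5 = 62/125.
x(4) = (-2·(62/125) + 2)/5 = 126/625.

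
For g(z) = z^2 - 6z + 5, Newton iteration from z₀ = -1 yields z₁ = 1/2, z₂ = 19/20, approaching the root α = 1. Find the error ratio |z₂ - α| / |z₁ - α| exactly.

z₁ - α = 1/2 - 1 = -1/2, so |z₁ - α| = 1/2.
z₂ - α = 19/20 - 1 = -1/20, so |z₂ - α| = 1/20.
Ratio = (1/20) / (1/2) = 1/10.

1/10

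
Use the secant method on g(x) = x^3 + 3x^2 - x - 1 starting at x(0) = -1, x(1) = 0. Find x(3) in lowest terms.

g(-1) = 2, g(0) = -1. x(2) = 0 - (-1)·(0 - (-1))/((-1) - 2) = -1/3.
g(0) = -1, g(-1/3) = -10/27. x(3) = (-1/3) - (-10/27)·((-1/3) - 0)/((-10/27) - (-1)) = -9/17.

-9/17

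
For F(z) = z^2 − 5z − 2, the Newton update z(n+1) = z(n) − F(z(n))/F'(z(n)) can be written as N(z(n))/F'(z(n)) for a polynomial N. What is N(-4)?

18

F'(z) = 2z − 5.
N(z) = z·F'(z) − F(z) = z·(2z − 5) − (z^2 − 5z − 2) = z^2 + 2.
N(-4) = 18.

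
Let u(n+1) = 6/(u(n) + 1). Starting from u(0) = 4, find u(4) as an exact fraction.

u(1) = 6/(4 + 1) = 6/5.
u(2) = 6/(6/5 + 1) = 30/11.
u(3) = 6/(30/11 + 1) = 66/41.
u(4) = 6/(66/41 + 1) = 246/107.

246/107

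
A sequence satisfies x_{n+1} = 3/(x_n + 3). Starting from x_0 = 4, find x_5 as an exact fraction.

117/148

x_1 = 3/(4 + 3) = 3/7.
x_2 = 3/(3/7 + 3) = 7/8.
x_3 = 3/(7/8 + 3) = 24/31.
x_4 = 3/(24/31 + 3) = 31/39.
x_5 = 3/(31/39 + 3) = 117/148.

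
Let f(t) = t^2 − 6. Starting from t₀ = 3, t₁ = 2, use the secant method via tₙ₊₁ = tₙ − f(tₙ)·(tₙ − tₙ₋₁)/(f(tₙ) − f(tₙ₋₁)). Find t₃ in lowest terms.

27/11

f(3) = 3, f(2) = −2. t₂ = 2 − (−2)·(2 − 3)/((−2) − 3) = 12/5.
f(2) = −2, f(12/5) = −6/25. t₃ = (12/5) − (−6/25)·((12/5) − 2)/((−6/25) − (−2)) = 27/11.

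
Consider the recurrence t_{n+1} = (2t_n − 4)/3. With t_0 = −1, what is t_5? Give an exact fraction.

t_1 = (2·(−1) − 4)/3 = −2.
t_2 = (2·(−2) − 4)/3 = −8/3.
t_3 = (2·(−8/3) − 4)/3 = −28/9.
t_4 = (2·(−28/9) − 4)/3 = −92/27.
t_5 = (2·(−92/27) − 4)/3 = −292/81.

−292/81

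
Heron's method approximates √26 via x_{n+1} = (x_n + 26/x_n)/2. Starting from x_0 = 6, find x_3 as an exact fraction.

7196593/1411368

x_1 = (6 + 26/6)/2 = 31/6.
x_2 = (31/6 + 26/(31/6))/2 = 1897/372.
x_3 = (1897/372 + 26/(1897/372))/2 = 7196593/1411368.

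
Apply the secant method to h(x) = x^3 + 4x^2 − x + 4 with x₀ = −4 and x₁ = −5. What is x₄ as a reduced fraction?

−396169/89420

h(−4) = 8, h(−5) = −16. x₂ = (−5) − (−16)·((−5) − (−4))/((−16) − 8) = −13/3.
h(−5) = −16, h(−13/3) = 56/27. x₃ = (−13/3) − (56/27)·((−13/3) − (−5))/((56/27) − (−16)) = −269/61.
h(−13/3) = 56/27, h(−269/61) = 99848/226981. x₄ = (−269/61) − (99848/226981)·((−269/61) − (−13/3))/((99848/226981) − (56/27)) = −396169/89420.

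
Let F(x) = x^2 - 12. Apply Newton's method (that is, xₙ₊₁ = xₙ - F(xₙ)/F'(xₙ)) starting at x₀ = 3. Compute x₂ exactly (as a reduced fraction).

F'(x) = 2x.
F(3) = -3, F'(3) = 6, so x₁ = 3 - (-3)/6 = 7/2.
F(7/2) = 1/4, F'(7/2) = 7, so x₂ = (7/2) - (1/4)/7 = 97/28.

97/28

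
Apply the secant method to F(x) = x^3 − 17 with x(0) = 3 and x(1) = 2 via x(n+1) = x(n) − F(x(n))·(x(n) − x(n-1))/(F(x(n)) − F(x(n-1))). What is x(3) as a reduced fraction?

F(3) = 10, F(2) = −9. x(2) = 2 − (−9)·(2 − 3)/((−9) − 10) = 47/19.
F(2) = −9, F(47/19) = −12780/6859. x(3) = (47/19) − (−12780/6859)·((47/19) − 2)/((−12780/6859) − (−9)) = 4709/1813.

4709/1813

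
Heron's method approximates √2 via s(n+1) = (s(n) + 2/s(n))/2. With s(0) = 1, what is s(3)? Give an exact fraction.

577/408

s(1) = (1 + 2/1)/2 = 3/2.
s(2) = (3/2 + 2/(3/2))/2 = 17/12.
s(3) = (17/12 + 2/(17/12))/2 = 577/408.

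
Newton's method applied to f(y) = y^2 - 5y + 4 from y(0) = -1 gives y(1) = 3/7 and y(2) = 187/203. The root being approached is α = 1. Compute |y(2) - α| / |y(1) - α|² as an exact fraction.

y(1) - α = 3/7 - 1 = -4/7, so |y(1) - α| = 4/7.
y(2) - α = 187/203 - 1 = -16/203, so |y(2) - α| = 16/203.
|y(1) - α|² = 16/49.
Ratio = (16/203) / (16/49) = 7/29.

7/29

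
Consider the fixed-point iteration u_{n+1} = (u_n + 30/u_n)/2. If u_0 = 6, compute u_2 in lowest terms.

u_1 = (6 + 30/6)/2 = 11/2.
u_2 = (11/2 + 30/(11/2))/2 = 241/44.

241/44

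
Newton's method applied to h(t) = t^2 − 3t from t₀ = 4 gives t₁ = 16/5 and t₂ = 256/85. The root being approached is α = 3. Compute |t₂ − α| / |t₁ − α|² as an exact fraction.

t₁ − α = 16/5 − 3 = 1/5, so |t₁ − α| = 1/5.
t₂ − α = 256/85 − 3 = 1/85, so |t₂ − α| = 1/85.
|t₁ − α|² = 1/25.
Ratio = (1/85) / (1/25) = 5/17.

5/17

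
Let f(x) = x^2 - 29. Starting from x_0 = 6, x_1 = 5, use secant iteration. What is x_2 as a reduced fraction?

f(6) = 7, f(5) = -4. x_2 = 5 - (-4)·(5 - 6)/((-4) - 7) = 59/11.

59/11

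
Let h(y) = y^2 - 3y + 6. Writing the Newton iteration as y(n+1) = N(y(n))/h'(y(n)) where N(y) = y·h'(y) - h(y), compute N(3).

h'(y) = 2y - 3.
N(y) = y·h'(y) - h(y) = y·(2y - 3) - (y^2 - 3y + 6) = y^2 - 6.
N(3) = 3.

3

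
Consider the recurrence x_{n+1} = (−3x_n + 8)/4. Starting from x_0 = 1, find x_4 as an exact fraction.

x_1 = (−3·1 + 8)/4 = 5/4.
x_2 = (−3·(5/4) + 8)/4 = 17/16.
x_3 = (−3·(17/16) + 8)/4 = 77/64.
x_4 = (−3·(77/64) + 8)/4 = 281/256.

281/256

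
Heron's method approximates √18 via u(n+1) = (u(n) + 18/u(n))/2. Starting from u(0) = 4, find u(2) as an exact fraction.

u(1) = (4 + 18/4)/2 = 17/4.
u(2) = (17/4 + 18/(17/4))/2 = 577/136.

577/136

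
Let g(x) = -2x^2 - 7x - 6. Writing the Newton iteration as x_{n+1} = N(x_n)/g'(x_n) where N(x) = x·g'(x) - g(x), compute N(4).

g'(x) = -4x - 7.
N(x) = x·g'(x) - g(x) = x·(-4x - 7) - (-2x^2 - 7x - 6) = -2x^2 + 6.
N(4) = -26.

-26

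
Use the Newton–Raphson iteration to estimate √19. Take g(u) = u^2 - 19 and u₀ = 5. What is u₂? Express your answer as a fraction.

g'(u) = 2u.
g(5) = 6, g'(5) = 10, so u₁ = 5 - 6/10 = 22/5.
g(22/5) = 9/25, g'(22/5) = 44/5, so u₂ = (22/5) - (9/25)/(44/5) = 959/220.

959/220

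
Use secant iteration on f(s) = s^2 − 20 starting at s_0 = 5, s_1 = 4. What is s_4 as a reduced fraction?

f(5) = 5, f(4) = −4. s_2 = 4 − (−4)·(4 − 5)/((−4) − 5) = 40/9.
f(4) = −4, f(40/9) = −20/81. s_3 = (40/9) − (−20/81)·((40/9) − 4)/((−20/81) − (−4)) = 85/19.
f(40/9) = −20/81, f(85/19) = 5/361. s_4 = (85/19) − (5/361)·((85/19) − (40/9))/((5/361) − (−20/81)) = 1364/305.

1364/305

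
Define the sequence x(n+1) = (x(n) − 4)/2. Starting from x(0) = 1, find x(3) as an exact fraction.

x(1) = (1 − 4)/2 = −3/2.
x(2) = ((−3/2) − 4)/2 = −11/4.
x(3) = ((−11/4) − 4)/2 = −27/8.

−27/8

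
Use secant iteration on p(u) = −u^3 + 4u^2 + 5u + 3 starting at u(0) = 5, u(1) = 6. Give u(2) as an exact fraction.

p(5) = 3, p(6) = −39. u(2) = 6 − (−39)·(6 − 5)/((−39) − 3) = 71/14.

71/14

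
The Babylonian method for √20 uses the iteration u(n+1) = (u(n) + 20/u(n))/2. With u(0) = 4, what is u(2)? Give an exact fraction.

u(1) = (4 + 20/4)/2 = 9/2.
u(2) = (9/2 + 20/(9/2))/2 = 161/36.

161/36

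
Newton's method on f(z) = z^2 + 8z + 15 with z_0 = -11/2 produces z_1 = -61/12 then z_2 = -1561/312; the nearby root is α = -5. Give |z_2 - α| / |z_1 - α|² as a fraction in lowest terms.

6/13

z_1 - α = -61/12 - (-5) = -61/12 + 5 = -1/12, so |z_1 - α| = 1/12.
z_2 - α = -1561/312 - (-5) = -1561/312 + 5 = -1/312, so |z_2 - α| = 1/312.
|z_1 - α|² = 1/144.
Ratio = (1/312) / (1/144) = 6/13.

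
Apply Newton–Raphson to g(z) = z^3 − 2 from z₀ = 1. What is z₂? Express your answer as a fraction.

g'(z) = 3z^2.
g(1) = −1, g'(1) = 3, so z₁ = 1 − (−1)/3 = 4/3.
g(4/3) = 10/27, g'(4/3) = 16/3, so z₂ = (4/3) − (10/27)/(16/3) = 91/72.

91/72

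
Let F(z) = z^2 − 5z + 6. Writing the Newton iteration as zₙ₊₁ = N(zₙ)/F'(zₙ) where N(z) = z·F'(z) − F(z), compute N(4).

10

F'(z) = 2z − 5.
N(z) = z·F'(z) − F(z) = z·(2z − 5) − (z^2 − 5z + 6) = z^2 − 6.
N(4) = 10.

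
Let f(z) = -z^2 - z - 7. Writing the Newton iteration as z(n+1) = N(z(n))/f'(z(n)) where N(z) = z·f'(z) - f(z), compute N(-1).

f'(z) = -2z - 1.
N(z) = z·f'(z) - f(z) = z·(-2z - 1) - (-z^2 - z - 7) = -z^2 + 7.
N(-1) = 6.

6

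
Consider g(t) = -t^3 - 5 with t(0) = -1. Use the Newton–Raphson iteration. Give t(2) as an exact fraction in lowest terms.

g'(t) = -3t^2.
g(-1) = -4, g'(-1) = -3, so t(1) = (-1) - (-4)/(-3) = -7/3.
g(-7/3) = 208/27, g'(-7/3) = -49/3, so t(2) = (-7/3) - (208/27)/(-49/3) = -821/441.

-821/441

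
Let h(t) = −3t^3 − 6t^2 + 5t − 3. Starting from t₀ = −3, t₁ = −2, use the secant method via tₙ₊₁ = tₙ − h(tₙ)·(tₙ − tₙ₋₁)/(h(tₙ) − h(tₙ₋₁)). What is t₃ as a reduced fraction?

h(−3) = 9, h(−2) = −13. t₂ = (−2) − (−13)·((−2) − (−3))/((−13) − 9) = −57/22.
h(−2) = −13, h(−57/22) = −43173/10648. t₃ = (−57/22) − (−43173/10648)·((−57/22) − (−2))/((−43173/10648) − (−13)) = −20946/7327.

−20946/7327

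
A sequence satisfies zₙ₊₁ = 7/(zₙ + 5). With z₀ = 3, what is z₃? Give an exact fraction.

z₁ = 7/(3 + 5) = 7/8.
z₂ = 7/(7/8 + 5) = 56/47.
z₃ = 7/(56/47 + 5) = 329/291.

329/291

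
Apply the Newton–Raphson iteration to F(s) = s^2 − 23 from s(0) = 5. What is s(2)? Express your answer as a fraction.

F'(s) = 2s.
F(5) = 2, F'(5) = 10, so s(1) = 5 − 2/10 = 24/5.
F(24/5) = 1/25, F'(24/5) = 48/5, so s(2) = (24/5) − (1/25)/(48/5) = 1151/240.

1151/240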